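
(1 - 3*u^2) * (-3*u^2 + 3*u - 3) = 9*u^4 - 9*u^3 + 6*u^2 + 3*u - 3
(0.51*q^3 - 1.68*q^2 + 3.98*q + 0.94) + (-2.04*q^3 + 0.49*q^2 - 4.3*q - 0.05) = -1.53*q^3 - 1.19*q^2 - 0.32*q + 0.89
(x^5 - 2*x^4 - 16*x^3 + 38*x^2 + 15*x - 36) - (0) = x^5 - 2*x^4 - 16*x^3 + 38*x^2 + 15*x - 36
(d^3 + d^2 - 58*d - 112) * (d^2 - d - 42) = d^5 - 101*d^3 - 96*d^2 + 2548*d + 4704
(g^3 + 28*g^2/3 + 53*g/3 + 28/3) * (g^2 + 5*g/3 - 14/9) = g^5 + 11*g^4 + 95*g^3/3 + 655*g^2/27 - 322*g/27 - 392/27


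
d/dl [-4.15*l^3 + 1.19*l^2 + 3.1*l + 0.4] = -12.45*l^2 + 2.38*l + 3.1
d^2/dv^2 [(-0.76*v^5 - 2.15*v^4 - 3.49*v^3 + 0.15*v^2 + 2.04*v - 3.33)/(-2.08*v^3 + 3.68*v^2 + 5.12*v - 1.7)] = (6.576128*v^9 - 34.904064*v^8 + 13.1911680000001*v^7 + 396.018688*v^6 + 520.982976*v^5 + 167.91264*v^4 - 522.29792*v^3 + 31.029264*v^2 + 289.749048*v + 179.873544)/(8.998912*v^9 - 47.763456*v^8 + 18.051072*v^7 + 207.371776*v^6 - 122.508288*v^5 - 328.966656*v^4 + 76.000192*v^3 + 101.78784*v^2 - 44.3904*v + 4.913)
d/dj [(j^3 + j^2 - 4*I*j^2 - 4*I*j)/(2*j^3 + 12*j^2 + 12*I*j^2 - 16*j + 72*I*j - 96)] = (j^4*(5 + 10*I) + j^3*(-16 + 80*I) + j^2*(-32 + 92*I) + j*(-96 + 384*I) + 192*I)/(2*j^6 + j^5*(24 + 24*I) + j^4*(-32 + 288*I) + j^3*(-1248 + 672*I) + j^2*(-3616 - 2304*I) + j*(1536 - 6912*I) + 4608)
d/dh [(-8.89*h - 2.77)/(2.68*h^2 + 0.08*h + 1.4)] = (23.8252*h^2 + 14.8472*h - 12.2244)/(7.1824*h^4 + 0.4288*h^3 + 7.5104*h^2 + 0.224*h + 1.96)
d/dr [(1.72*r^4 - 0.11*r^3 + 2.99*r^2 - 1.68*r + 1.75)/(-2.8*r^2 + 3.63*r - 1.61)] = (-9.632*r^5 + 19.0388*r^4 - 11.8754*r^3 + 6.681*r^2 + 0.172199999999998*r - 3.6477)/(7.84*r^4 - 20.328*r^3 + 22.1929*r^2 - 11.6886*r + 2.5921)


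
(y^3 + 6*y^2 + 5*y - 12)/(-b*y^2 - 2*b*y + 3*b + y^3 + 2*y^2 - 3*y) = (y + 4)/(-b + y)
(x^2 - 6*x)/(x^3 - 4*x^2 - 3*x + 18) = x*(x - 6)/(x^3 - 4*x^2 - 3*x + 18)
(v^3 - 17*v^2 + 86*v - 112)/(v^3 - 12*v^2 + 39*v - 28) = (v^2 - 10*v + 16)/(v^2 - 5*v + 4)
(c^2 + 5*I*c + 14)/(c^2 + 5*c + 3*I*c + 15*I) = (c^2 + 5*I*c + 14)/(c^2 + c*(5 + 3*I) + 15*I)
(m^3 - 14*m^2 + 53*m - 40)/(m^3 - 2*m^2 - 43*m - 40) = (m^2 - 6*m + 5)/(m^2 + 6*m + 5)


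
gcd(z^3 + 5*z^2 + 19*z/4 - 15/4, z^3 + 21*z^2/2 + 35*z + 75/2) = z^2 + 11*z/2 + 15/2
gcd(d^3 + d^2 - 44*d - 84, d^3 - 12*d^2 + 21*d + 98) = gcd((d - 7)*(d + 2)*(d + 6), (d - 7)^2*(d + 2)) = d^2 - 5*d - 14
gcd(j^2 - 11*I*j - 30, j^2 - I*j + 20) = j - 5*I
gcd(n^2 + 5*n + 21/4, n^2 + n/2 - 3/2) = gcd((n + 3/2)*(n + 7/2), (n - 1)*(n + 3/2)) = n + 3/2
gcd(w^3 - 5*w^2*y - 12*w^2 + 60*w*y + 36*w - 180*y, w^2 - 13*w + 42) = w - 6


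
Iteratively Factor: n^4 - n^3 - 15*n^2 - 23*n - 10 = (n + 1)*(n^3 - 2*n^2 - 13*n - 10) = (n + 1)*(n + 2)*(n^2 - 4*n - 5) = (n + 1)^2*(n + 2)*(n - 5)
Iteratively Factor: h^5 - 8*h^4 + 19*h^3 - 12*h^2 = (h)*(h^4 - 8*h^3 + 19*h^2 - 12*h) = h*(h - 1)*(h^3 - 7*h^2 + 12*h) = h*(h - 3)*(h - 1)*(h^2 - 4*h) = h*(h - 4)*(h - 3)*(h - 1)*(h)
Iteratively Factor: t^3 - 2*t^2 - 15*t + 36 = (t - 3)*(t^2 + t - 12) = (t - 3)^2*(t + 4)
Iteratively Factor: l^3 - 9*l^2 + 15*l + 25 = (l - 5)*(l^2 - 4*l - 5) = (l - 5)^2*(l + 1)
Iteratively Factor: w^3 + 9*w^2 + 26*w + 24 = (w + 2)*(w^2 + 7*w + 12) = (w + 2)*(w + 3)*(w + 4)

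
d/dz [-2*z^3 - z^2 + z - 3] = -6*z^2 - 2*z + 1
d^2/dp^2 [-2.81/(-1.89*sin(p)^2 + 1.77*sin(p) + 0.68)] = (40.150404*sin(p)^4 - 28.200879*sin(p)^3 - 36.976509*sin(p)^2 + 53.019642*sin(p) - 24.829722)/(-1.89*sin(p)^2 + 1.77*sin(p) + 0.68)^3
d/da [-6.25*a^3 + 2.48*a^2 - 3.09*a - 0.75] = -18.75*a^2 + 4.96*a - 3.09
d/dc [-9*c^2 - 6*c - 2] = -18*c - 6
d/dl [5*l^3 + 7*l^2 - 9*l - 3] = 15*l^2 + 14*l - 9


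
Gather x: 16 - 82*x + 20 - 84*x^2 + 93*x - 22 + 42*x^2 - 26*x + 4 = -42*x^2 - 15*x + 18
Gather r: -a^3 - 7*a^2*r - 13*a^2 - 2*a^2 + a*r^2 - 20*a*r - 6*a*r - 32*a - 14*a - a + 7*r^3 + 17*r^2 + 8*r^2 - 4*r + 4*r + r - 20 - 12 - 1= -a^3 - 15*a^2 - 47*a + 7*r^3 + r^2*(a + 25) + r*(-7*a^2 - 26*a + 1) - 33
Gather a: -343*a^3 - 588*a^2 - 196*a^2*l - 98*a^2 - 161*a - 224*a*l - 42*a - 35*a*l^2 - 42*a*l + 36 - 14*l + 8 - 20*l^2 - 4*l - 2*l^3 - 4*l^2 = -343*a^3 + a^2*(-196*l - 686) + a*(-35*l^2 - 266*l - 203) - 2*l^3 - 24*l^2 - 18*l + 44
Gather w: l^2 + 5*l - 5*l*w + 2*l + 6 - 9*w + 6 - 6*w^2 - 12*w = l^2 + 7*l - 6*w^2 + w*(-5*l - 21) + 12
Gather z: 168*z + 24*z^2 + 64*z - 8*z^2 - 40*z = 16*z^2 + 192*z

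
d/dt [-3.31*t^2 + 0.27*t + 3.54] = 0.27 - 6.62*t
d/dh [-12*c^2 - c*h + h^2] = -c + 2*h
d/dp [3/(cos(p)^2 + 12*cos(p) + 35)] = 6*(cos(p) + 6)*sin(p)/(cos(p)^2 + 12*cos(p) + 35)^2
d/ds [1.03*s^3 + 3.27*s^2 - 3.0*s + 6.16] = 3.09*s^2 + 6.54*s - 3.0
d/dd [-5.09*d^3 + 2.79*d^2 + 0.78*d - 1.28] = -15.27*d^2 + 5.58*d + 0.78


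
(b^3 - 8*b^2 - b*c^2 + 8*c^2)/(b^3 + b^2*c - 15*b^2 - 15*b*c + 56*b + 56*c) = (b - c)/(b - 7)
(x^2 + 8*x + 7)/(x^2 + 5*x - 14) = (x + 1)/(x - 2)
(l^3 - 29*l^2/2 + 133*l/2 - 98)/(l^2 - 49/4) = 2*(l^2 - 11*l + 28)/(2*l + 7)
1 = 1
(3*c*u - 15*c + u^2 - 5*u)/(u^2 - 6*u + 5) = (3*c + u)/(u - 1)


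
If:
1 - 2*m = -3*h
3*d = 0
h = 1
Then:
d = 0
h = 1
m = 2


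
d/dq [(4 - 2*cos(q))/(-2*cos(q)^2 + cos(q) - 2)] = 4*(cos(q) - 4)*sin(q)*cos(q)/(cos(q) - cos(2*q) - 3)^2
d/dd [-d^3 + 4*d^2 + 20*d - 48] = -3*d^2 + 8*d + 20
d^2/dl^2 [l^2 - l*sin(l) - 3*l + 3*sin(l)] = l*sin(l) - 3*sin(l) - 2*cos(l) + 2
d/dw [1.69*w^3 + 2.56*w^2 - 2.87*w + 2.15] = 5.07*w^2 + 5.12*w - 2.87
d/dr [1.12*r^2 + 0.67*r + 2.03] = 2.24*r + 0.67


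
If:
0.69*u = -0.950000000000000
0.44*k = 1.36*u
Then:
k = -4.26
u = -1.38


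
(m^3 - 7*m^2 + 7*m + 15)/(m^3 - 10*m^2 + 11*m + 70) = (m^2 - 2*m - 3)/(m^2 - 5*m - 14)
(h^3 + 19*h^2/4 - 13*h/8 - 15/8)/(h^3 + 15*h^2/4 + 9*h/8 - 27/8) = (2*h^2 + 11*h + 5)/(2*h^2 + 9*h + 9)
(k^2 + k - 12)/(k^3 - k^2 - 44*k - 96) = (k - 3)/(k^2 - 5*k - 24)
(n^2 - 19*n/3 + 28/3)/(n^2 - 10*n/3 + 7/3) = (n - 4)/(n - 1)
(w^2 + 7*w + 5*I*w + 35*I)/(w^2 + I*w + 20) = (w + 7)/(w - 4*I)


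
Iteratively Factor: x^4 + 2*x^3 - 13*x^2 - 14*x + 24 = (x + 2)*(x^3 - 13*x + 12) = (x - 1)*(x + 2)*(x^2 + x - 12) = (x - 1)*(x + 2)*(x + 4)*(x - 3)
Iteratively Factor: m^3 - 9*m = (m - 3)*(m^2 + 3*m) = (m - 3)*(m + 3)*(m)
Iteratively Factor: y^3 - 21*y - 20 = (y + 1)*(y^2 - y - 20) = (y - 5)*(y + 1)*(y + 4)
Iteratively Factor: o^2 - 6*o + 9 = (o - 3)*(o - 3)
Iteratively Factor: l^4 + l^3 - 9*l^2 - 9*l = (l + 1)*(l^3 - 9*l) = (l - 3)*(l + 1)*(l^2 + 3*l) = (l - 3)*(l + 1)*(l + 3)*(l)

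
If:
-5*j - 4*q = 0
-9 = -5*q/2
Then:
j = -72/25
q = 18/5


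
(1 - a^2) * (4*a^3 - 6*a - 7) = -4*a^5 + 10*a^3 + 7*a^2 - 6*a - 7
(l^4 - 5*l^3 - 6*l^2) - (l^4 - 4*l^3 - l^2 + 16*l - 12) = -l^3 - 5*l^2 - 16*l + 12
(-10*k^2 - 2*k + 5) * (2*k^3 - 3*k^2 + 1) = -20*k^5 + 26*k^4 + 16*k^3 - 25*k^2 - 2*k + 5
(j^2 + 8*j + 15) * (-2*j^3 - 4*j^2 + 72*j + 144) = -2*j^5 - 20*j^4 + 10*j^3 + 660*j^2 + 2232*j + 2160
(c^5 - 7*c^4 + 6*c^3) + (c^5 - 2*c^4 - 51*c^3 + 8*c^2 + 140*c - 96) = 2*c^5 - 9*c^4 - 45*c^3 + 8*c^2 + 140*c - 96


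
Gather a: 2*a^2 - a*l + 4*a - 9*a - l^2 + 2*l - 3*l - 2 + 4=2*a^2 + a*(-l - 5) - l^2 - l + 2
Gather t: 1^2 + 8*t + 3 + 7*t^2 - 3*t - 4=7*t^2 + 5*t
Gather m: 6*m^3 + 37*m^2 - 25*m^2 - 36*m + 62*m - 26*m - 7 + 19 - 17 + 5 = 6*m^3 + 12*m^2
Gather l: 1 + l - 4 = l - 3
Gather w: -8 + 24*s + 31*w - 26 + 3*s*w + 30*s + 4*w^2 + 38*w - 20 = 54*s + 4*w^2 + w*(3*s + 69) - 54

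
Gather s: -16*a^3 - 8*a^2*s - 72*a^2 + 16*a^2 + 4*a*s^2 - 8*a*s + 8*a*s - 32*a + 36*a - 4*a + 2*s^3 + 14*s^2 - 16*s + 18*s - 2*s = -16*a^3 - 8*a^2*s - 56*a^2 + 2*s^3 + s^2*(4*a + 14)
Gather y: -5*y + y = -4*y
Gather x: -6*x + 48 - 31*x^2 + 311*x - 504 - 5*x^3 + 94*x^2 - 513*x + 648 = -5*x^3 + 63*x^2 - 208*x + 192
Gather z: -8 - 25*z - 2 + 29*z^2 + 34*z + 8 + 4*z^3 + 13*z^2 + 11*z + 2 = 4*z^3 + 42*z^2 + 20*z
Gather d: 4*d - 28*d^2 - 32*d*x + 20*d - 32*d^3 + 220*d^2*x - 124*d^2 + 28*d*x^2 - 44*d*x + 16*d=-32*d^3 + d^2*(220*x - 152) + d*(28*x^2 - 76*x + 40)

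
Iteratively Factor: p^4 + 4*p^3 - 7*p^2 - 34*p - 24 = (p - 3)*(p^3 + 7*p^2 + 14*p + 8) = (p - 3)*(p + 4)*(p^2 + 3*p + 2) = (p - 3)*(p + 1)*(p + 4)*(p + 2)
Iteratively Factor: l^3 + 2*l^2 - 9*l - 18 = (l + 3)*(l^2 - l - 6) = (l - 3)*(l + 3)*(l + 2)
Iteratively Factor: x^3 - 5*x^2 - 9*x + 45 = (x + 3)*(x^2 - 8*x + 15) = (x - 5)*(x + 3)*(x - 3)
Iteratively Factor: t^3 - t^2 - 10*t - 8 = (t - 4)*(t^2 + 3*t + 2) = (t - 4)*(t + 1)*(t + 2)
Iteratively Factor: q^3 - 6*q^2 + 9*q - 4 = (q - 1)*(q^2 - 5*q + 4) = (q - 1)^2*(q - 4)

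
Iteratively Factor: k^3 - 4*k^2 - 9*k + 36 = (k - 4)*(k^2 - 9) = (k - 4)*(k + 3)*(k - 3)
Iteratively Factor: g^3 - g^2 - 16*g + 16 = (g - 1)*(g^2 - 16) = (g - 4)*(g - 1)*(g + 4)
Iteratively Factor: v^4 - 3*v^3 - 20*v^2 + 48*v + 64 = (v - 4)*(v^3 + v^2 - 16*v - 16) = (v - 4)^2*(v^2 + 5*v + 4) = (v - 4)^2*(v + 1)*(v + 4)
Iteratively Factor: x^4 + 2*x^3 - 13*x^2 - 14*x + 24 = (x + 4)*(x^3 - 2*x^2 - 5*x + 6) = (x - 1)*(x + 4)*(x^2 - x - 6) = (x - 1)*(x + 2)*(x + 4)*(x - 3)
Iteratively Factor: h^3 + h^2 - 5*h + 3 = (h - 1)*(h^2 + 2*h - 3) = (h - 1)*(h + 3)*(h - 1)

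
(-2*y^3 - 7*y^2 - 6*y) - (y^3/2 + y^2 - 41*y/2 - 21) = -5*y^3/2 - 8*y^2 + 29*y/2 + 21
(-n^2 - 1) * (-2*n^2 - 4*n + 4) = 2*n^4 + 4*n^3 - 2*n^2 + 4*n - 4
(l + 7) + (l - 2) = 2*l + 5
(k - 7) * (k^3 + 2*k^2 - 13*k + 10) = k^4 - 5*k^3 - 27*k^2 + 101*k - 70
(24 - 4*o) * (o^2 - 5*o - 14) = -4*o^3 + 44*o^2 - 64*o - 336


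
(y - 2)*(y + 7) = y^2 + 5*y - 14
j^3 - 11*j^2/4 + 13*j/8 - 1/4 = (j - 2)*(j - 1/2)*(j - 1/4)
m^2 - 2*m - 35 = (m - 7)*(m + 5)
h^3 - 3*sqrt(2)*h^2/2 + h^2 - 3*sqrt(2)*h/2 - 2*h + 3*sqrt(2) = (h - 1)*(h + 2)*(h - 3*sqrt(2)/2)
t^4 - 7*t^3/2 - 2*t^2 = t^2*(t - 4)*(t + 1/2)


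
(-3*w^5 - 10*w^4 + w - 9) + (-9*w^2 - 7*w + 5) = -3*w^5 - 10*w^4 - 9*w^2 - 6*w - 4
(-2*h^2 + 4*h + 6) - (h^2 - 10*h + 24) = -3*h^2 + 14*h - 18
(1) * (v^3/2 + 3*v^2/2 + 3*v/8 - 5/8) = v^3/2 + 3*v^2/2 + 3*v/8 - 5/8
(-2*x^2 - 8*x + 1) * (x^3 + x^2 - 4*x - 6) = -2*x^5 - 10*x^4 + x^3 + 45*x^2 + 44*x - 6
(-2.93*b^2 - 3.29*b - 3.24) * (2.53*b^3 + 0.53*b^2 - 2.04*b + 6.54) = -7.4129*b^5 - 9.8766*b^4 - 3.9637*b^3 - 14.1678*b^2 - 14.907*b - 21.1896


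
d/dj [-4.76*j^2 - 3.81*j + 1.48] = -9.52*j - 3.81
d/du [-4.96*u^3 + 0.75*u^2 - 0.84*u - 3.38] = -14.88*u^2 + 1.5*u - 0.84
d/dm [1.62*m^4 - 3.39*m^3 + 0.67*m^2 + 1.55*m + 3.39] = 6.48*m^3 - 10.17*m^2 + 1.34*m + 1.55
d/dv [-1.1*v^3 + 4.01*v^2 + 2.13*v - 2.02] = -3.3*v^2 + 8.02*v + 2.13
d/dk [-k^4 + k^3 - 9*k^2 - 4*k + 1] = -4*k^3 + 3*k^2 - 18*k - 4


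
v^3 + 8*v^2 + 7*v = v*(v + 1)*(v + 7)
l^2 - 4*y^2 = (l - 2*y)*(l + 2*y)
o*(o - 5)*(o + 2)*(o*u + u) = o^4*u - 2*o^3*u - 13*o^2*u - 10*o*u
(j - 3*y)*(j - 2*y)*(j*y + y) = j^3*y - 5*j^2*y^2 + j^2*y + 6*j*y^3 - 5*j*y^2 + 6*y^3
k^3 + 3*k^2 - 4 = (k - 1)*(k + 2)^2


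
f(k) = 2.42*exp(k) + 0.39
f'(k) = 2.42*exp(k)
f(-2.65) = 0.56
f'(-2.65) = 0.17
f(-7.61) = 0.39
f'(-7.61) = 0.00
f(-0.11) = 2.56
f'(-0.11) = 2.17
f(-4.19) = 0.43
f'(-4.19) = 0.04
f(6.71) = 1986.17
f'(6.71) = 1985.78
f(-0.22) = 2.33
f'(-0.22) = 1.94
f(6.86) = 2307.54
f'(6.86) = 2307.15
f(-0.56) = 1.77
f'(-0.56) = 1.38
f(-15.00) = 0.39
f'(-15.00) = 0.00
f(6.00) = 976.69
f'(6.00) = 976.30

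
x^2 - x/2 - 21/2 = (x - 7/2)*(x + 3)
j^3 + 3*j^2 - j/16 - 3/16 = (j - 1/4)*(j + 1/4)*(j + 3)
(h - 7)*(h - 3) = h^2 - 10*h + 21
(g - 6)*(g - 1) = g^2 - 7*g + 6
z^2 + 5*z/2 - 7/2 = (z - 1)*(z + 7/2)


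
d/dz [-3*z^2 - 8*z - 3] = -6*z - 8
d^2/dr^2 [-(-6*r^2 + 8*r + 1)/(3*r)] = -2/(3*r^3)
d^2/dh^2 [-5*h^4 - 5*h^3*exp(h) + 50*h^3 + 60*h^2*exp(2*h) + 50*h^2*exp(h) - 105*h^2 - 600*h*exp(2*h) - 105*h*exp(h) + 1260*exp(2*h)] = -5*h^3*exp(h) + 240*h^2*exp(2*h) + 20*h^2*exp(h) - 60*h^2 - 1920*h*exp(2*h) + 65*h*exp(h) + 300*h + 2760*exp(2*h) - 110*exp(h) - 210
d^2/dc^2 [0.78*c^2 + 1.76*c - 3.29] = 1.56000000000000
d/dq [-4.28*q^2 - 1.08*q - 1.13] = -8.56*q - 1.08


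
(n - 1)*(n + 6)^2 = n^3 + 11*n^2 + 24*n - 36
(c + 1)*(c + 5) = c^2 + 6*c + 5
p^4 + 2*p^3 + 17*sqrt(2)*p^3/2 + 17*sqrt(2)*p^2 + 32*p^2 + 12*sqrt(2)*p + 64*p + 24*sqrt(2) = (p + 2)*(p + sqrt(2)/2)*(p + 2*sqrt(2))*(p + 6*sqrt(2))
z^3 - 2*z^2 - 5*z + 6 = (z - 3)*(z - 1)*(z + 2)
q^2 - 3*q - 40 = (q - 8)*(q + 5)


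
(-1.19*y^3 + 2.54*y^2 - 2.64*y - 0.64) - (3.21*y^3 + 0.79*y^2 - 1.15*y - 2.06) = -4.4*y^3 + 1.75*y^2 - 1.49*y + 1.42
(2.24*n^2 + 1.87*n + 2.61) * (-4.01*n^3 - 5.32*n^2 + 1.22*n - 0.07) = -8.9824*n^5 - 19.4155*n^4 - 17.6817*n^3 - 11.7606*n^2 + 3.0533*n - 0.1827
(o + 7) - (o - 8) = 15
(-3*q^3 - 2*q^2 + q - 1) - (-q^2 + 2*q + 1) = -3*q^3 - q^2 - q - 2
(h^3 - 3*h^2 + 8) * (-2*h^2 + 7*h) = -2*h^5 + 13*h^4 - 21*h^3 - 16*h^2 + 56*h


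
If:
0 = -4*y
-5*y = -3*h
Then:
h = 0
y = 0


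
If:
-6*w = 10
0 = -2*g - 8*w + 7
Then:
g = 61/6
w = -5/3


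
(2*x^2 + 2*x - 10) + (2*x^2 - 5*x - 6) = 4*x^2 - 3*x - 16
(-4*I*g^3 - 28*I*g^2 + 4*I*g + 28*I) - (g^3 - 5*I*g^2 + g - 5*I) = -g^3 - 4*I*g^3 - 23*I*g^2 - g + 4*I*g + 33*I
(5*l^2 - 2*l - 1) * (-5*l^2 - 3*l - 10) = -25*l^4 - 5*l^3 - 39*l^2 + 23*l + 10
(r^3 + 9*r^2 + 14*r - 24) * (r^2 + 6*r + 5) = r^5 + 15*r^4 + 73*r^3 + 105*r^2 - 74*r - 120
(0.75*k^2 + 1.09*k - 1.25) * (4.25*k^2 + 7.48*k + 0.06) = 3.1875*k^4 + 10.2425*k^3 + 2.8857*k^2 - 9.2846*k - 0.075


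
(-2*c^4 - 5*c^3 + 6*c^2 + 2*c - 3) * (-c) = 2*c^5 + 5*c^4 - 6*c^3 - 2*c^2 + 3*c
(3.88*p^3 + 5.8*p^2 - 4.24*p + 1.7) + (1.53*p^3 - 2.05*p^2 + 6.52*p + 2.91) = 5.41*p^3 + 3.75*p^2 + 2.28*p + 4.61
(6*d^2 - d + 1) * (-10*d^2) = -60*d^4 + 10*d^3 - 10*d^2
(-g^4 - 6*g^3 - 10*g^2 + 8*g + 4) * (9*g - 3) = -9*g^5 - 51*g^4 - 72*g^3 + 102*g^2 + 12*g - 12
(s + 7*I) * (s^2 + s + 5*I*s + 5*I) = s^3 + s^2 + 12*I*s^2 - 35*s + 12*I*s - 35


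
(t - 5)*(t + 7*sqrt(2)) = t^2 - 5*t + 7*sqrt(2)*t - 35*sqrt(2)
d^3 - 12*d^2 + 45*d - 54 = (d - 6)*(d - 3)^2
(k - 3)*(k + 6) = k^2 + 3*k - 18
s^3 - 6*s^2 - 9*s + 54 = (s - 6)*(s - 3)*(s + 3)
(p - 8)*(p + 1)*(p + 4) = p^3 - 3*p^2 - 36*p - 32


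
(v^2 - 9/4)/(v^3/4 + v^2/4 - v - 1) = (4*v^2 - 9)/(v^3 + v^2 - 4*v - 4)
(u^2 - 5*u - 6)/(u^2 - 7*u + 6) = (u + 1)/(u - 1)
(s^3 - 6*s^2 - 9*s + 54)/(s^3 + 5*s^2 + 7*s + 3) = (s^2 - 9*s + 18)/(s^2 + 2*s + 1)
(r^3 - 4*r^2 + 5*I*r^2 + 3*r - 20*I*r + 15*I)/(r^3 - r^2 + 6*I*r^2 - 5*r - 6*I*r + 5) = (r - 3)/(r + I)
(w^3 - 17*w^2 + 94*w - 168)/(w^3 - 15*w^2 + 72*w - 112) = (w - 6)/(w - 4)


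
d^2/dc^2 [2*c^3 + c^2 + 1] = 12*c + 2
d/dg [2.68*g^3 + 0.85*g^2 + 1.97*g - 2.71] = 8.04*g^2 + 1.7*g + 1.97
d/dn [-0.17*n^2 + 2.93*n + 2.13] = 2.93 - 0.34*n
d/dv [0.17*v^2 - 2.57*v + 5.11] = 0.34*v - 2.57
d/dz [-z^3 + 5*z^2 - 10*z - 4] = -3*z^2 + 10*z - 10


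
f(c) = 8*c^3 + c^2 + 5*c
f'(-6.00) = 857.00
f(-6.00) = -1722.00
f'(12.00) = 3485.00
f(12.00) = 14028.00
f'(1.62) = 71.23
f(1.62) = 44.74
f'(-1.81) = 80.01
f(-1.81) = -53.21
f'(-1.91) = 88.73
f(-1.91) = -61.64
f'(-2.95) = 207.96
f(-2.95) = -211.43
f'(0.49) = 11.74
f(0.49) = 3.63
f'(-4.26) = 432.02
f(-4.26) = -621.62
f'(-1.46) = 53.24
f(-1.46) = -30.07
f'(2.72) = 188.00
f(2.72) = 181.99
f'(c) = 24*c^2 + 2*c + 5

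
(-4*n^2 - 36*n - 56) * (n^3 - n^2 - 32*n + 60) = -4*n^5 - 32*n^4 + 108*n^3 + 968*n^2 - 368*n - 3360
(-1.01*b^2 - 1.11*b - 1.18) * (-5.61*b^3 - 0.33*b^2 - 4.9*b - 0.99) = 5.6661*b^5 + 6.5604*b^4 + 11.9351*b^3 + 6.8283*b^2 + 6.8809*b + 1.1682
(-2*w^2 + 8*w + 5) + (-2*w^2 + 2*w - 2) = -4*w^2 + 10*w + 3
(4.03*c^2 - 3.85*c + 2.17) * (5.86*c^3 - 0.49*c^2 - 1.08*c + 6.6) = 23.6158*c^5 - 24.5357*c^4 + 10.2503*c^3 + 29.6927*c^2 - 27.7536*c + 14.322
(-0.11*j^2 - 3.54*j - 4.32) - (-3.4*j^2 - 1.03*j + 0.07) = 3.29*j^2 - 2.51*j - 4.39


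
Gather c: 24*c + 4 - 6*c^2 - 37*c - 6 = -6*c^2 - 13*c - 2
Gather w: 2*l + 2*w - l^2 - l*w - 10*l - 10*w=-l^2 - 8*l + w*(-l - 8)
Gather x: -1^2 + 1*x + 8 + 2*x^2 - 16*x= 2*x^2 - 15*x + 7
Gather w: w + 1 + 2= w + 3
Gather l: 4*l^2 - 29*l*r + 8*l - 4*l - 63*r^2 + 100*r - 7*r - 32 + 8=4*l^2 + l*(4 - 29*r) - 63*r^2 + 93*r - 24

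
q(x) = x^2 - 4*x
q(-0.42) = 1.86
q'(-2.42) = -8.84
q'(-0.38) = -4.76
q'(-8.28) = -20.56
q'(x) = 2*x - 4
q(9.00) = 45.00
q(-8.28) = 101.68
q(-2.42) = 15.54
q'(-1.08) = -6.16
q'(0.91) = -2.18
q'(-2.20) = -8.40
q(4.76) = 3.62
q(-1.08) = 5.49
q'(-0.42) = -4.84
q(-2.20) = 13.64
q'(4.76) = 5.52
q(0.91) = -2.81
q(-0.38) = 1.66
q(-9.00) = 117.00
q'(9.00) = 14.00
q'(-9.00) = -22.00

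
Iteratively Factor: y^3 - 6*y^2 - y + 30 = (y - 3)*(y^2 - 3*y - 10) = (y - 3)*(y + 2)*(y - 5)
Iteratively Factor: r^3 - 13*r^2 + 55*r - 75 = (r - 5)*(r^2 - 8*r + 15) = (r - 5)*(r - 3)*(r - 5)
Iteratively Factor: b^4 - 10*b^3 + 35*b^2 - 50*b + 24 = (b - 4)*(b^3 - 6*b^2 + 11*b - 6) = (b - 4)*(b - 3)*(b^2 - 3*b + 2) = (b - 4)*(b - 3)*(b - 2)*(b - 1)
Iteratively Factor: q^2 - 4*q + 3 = (q - 3)*(q - 1)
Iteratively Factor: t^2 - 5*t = (t)*(t - 5)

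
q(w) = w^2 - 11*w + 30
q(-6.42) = 141.84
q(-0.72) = 38.44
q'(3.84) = -3.32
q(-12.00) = 306.00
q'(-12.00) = -35.00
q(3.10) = 5.51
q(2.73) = 7.42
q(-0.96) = 41.48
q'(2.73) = -5.54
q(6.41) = 0.58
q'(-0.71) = -12.42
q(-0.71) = 38.31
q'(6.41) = 1.82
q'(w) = 2*w - 11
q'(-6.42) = -23.84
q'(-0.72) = -12.44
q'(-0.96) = -12.92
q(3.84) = 2.51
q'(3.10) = -4.80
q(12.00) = 42.00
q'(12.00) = 13.00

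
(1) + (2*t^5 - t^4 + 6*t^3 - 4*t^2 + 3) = 2*t^5 - t^4 + 6*t^3 - 4*t^2 + 4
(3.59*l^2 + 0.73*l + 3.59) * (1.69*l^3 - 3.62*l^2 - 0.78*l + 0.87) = 6.0671*l^5 - 11.7621*l^4 + 0.6243*l^3 - 10.4419*l^2 - 2.1651*l + 3.1233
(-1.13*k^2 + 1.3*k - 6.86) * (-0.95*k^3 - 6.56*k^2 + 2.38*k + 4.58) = 1.0735*k^5 + 6.1778*k^4 - 4.7004*k^3 + 42.9202*k^2 - 10.3728*k - 31.4188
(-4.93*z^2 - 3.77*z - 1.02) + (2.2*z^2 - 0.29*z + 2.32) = -2.73*z^2 - 4.06*z + 1.3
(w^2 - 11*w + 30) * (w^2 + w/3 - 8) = w^4 - 32*w^3/3 + 55*w^2/3 + 98*w - 240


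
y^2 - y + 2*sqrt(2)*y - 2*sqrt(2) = (y - 1)*(y + 2*sqrt(2))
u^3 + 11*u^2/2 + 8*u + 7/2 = (u + 1)^2*(u + 7/2)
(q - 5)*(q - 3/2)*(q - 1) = q^3 - 15*q^2/2 + 14*q - 15/2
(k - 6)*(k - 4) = k^2 - 10*k + 24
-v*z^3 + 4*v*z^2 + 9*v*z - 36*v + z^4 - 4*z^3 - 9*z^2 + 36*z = (-v + z)*(z - 4)*(z - 3)*(z + 3)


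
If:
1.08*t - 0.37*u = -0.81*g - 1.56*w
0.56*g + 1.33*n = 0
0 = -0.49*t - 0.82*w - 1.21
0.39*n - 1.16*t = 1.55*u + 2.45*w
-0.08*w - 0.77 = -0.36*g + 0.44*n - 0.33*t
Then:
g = 4.10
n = -1.73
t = -4.19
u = 1.08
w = 1.03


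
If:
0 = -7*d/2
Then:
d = 0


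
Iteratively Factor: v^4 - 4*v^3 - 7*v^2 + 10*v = (v - 1)*(v^3 - 3*v^2 - 10*v) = (v - 5)*(v - 1)*(v^2 + 2*v) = (v - 5)*(v - 1)*(v + 2)*(v)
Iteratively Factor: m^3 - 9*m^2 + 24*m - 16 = (m - 4)*(m^2 - 5*m + 4) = (m - 4)*(m - 1)*(m - 4)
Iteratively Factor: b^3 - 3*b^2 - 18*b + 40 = (b - 2)*(b^2 - b - 20) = (b - 5)*(b - 2)*(b + 4)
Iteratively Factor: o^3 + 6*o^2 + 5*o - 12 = (o + 4)*(o^2 + 2*o - 3) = (o + 3)*(o + 4)*(o - 1)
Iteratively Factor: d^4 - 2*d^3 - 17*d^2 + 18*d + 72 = (d + 2)*(d^3 - 4*d^2 - 9*d + 36) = (d - 3)*(d + 2)*(d^2 - d - 12) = (d - 3)*(d + 2)*(d + 3)*(d - 4)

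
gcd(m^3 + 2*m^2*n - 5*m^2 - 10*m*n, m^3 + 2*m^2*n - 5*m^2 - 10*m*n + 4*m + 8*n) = m + 2*n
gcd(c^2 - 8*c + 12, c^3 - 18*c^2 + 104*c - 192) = c - 6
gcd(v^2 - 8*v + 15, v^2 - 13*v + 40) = v - 5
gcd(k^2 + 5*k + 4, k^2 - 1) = k + 1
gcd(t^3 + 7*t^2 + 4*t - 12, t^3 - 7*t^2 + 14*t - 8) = t - 1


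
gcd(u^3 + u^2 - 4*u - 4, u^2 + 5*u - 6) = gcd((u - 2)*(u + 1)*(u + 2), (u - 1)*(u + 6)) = 1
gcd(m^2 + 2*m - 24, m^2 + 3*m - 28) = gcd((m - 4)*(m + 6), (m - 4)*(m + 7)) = m - 4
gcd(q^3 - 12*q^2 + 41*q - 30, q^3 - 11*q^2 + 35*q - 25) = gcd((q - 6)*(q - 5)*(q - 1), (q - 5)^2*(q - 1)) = q^2 - 6*q + 5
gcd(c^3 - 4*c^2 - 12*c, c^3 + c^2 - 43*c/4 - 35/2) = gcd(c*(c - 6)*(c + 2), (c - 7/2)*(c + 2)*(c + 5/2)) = c + 2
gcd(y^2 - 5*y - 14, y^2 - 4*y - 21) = y - 7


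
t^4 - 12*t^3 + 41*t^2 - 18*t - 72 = (t - 6)*(t - 4)*(t - 3)*(t + 1)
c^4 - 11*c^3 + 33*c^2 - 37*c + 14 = (c - 7)*(c - 2)*(c - 1)^2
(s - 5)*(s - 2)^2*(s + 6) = s^4 - 3*s^3 - 30*s^2 + 124*s - 120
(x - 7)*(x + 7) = x^2 - 49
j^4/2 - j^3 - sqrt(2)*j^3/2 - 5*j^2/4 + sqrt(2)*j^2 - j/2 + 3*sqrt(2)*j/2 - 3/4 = (j/2 + 1/2)*(j - 3)*(j - sqrt(2)/2)^2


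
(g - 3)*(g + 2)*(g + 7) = g^3 + 6*g^2 - 13*g - 42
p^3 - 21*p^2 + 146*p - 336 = (p - 8)*(p - 7)*(p - 6)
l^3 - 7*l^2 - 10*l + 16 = (l - 8)*(l - 1)*(l + 2)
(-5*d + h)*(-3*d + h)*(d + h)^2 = 15*d^4 + 22*d^3*h - 6*d*h^3 + h^4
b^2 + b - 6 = (b - 2)*(b + 3)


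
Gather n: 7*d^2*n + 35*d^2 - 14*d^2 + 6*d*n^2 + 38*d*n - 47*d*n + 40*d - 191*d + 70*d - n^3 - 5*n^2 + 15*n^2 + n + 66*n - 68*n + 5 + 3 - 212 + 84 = 21*d^2 - 81*d - n^3 + n^2*(6*d + 10) + n*(7*d^2 - 9*d - 1) - 120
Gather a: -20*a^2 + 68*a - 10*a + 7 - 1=-20*a^2 + 58*a + 6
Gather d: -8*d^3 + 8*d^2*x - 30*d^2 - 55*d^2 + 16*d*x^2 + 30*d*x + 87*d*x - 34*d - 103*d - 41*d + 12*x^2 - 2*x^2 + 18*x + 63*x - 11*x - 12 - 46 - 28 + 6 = -8*d^3 + d^2*(8*x - 85) + d*(16*x^2 + 117*x - 178) + 10*x^2 + 70*x - 80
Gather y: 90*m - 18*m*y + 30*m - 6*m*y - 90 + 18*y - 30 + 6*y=120*m + y*(24 - 24*m) - 120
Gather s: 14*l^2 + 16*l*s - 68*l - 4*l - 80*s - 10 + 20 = 14*l^2 - 72*l + s*(16*l - 80) + 10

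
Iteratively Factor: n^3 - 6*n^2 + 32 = (n - 4)*(n^2 - 2*n - 8) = (n - 4)^2*(n + 2)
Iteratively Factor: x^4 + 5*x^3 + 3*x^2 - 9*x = (x - 1)*(x^3 + 6*x^2 + 9*x) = (x - 1)*(x + 3)*(x^2 + 3*x) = x*(x - 1)*(x + 3)*(x + 3)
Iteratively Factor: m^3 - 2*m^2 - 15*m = (m)*(m^2 - 2*m - 15) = m*(m + 3)*(m - 5)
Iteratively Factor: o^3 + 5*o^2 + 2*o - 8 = (o + 4)*(o^2 + o - 2) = (o - 1)*(o + 4)*(o + 2)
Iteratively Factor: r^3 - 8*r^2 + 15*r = (r - 3)*(r^2 - 5*r) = r*(r - 3)*(r - 5)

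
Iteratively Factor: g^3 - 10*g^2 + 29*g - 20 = (g - 4)*(g^2 - 6*g + 5) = (g - 5)*(g - 4)*(g - 1)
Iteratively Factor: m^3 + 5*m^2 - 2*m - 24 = (m + 4)*(m^2 + m - 6) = (m - 2)*(m + 4)*(m + 3)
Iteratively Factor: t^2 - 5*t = (t)*(t - 5)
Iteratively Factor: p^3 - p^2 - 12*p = (p + 3)*(p^2 - 4*p) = (p - 4)*(p + 3)*(p)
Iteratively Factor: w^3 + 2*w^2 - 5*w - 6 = (w + 1)*(w^2 + w - 6) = (w - 2)*(w + 1)*(w + 3)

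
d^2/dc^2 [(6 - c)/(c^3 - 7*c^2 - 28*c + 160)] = 2*(-(c - 6)*(-3*c^2 + 14*c + 28)^2 + (3*c^2 - 14*c + (c - 6)*(3*c - 7) - 28)*(c^3 - 7*c^2 - 28*c + 160))/(c^3 - 7*c^2 - 28*c + 160)^3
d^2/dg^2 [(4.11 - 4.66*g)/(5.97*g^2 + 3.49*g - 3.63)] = (-(4.66*g - 4.11)*(11.94*g + 3.49)*(23.88*g + 6.98) + (166.9212*g - 16.5466)*(5.97*g^2 + 3.49*g - 3.63))/(5.97*g^2 + 3.49*g - 3.63)^3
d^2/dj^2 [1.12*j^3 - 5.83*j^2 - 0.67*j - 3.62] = 6.72*j - 11.66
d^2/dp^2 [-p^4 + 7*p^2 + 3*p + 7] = 14 - 12*p^2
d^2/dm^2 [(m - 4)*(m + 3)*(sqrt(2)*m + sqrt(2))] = 6*sqrt(2)*m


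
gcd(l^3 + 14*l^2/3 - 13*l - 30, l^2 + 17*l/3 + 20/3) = l + 5/3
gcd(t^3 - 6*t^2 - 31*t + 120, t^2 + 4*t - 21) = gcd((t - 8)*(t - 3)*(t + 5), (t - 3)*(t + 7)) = t - 3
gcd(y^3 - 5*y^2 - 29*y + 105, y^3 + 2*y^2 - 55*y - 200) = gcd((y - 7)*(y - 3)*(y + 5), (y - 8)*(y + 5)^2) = y + 5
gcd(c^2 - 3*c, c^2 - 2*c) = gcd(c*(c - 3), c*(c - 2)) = c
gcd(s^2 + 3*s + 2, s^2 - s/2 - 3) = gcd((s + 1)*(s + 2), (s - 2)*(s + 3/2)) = 1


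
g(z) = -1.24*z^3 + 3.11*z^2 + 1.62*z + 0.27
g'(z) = -3.72*z^2 + 6.22*z + 1.62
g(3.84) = -17.86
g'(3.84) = -29.35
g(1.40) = 5.23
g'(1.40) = 3.04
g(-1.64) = 11.45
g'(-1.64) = -18.59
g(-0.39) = 0.18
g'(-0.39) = -1.37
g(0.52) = 1.78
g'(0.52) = 3.85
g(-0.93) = 2.45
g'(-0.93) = -7.38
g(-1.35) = 6.80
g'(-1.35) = -13.56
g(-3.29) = 72.76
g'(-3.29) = -59.11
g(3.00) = -0.36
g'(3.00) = -13.20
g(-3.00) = 56.88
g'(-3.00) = -50.52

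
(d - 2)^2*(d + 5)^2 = d^4 + 6*d^3 - 11*d^2 - 60*d + 100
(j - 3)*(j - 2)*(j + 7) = j^3 + 2*j^2 - 29*j + 42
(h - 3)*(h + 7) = h^2 + 4*h - 21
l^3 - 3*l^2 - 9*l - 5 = (l - 5)*(l + 1)^2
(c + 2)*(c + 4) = c^2 + 6*c + 8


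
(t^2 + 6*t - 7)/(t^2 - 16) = (t^2 + 6*t - 7)/(t^2 - 16)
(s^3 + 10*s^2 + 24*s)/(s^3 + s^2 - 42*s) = (s^2 + 10*s + 24)/(s^2 + s - 42)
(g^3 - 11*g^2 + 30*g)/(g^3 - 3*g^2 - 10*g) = (g - 6)/(g + 2)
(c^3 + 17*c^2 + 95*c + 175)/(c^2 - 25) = (c^2 + 12*c + 35)/(c - 5)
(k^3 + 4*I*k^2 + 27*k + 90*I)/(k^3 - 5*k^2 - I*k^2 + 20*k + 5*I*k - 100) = (k^2 + 9*I*k - 18)/(k^2 + k*(-5 + 4*I) - 20*I)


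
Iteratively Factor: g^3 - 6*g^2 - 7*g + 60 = (g + 3)*(g^2 - 9*g + 20) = (g - 4)*(g + 3)*(g - 5)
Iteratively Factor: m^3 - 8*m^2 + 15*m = (m - 3)*(m^2 - 5*m) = m*(m - 3)*(m - 5)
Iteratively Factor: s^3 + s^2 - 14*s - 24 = (s + 3)*(s^2 - 2*s - 8) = (s + 2)*(s + 3)*(s - 4)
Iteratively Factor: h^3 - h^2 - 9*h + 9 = (h + 3)*(h^2 - 4*h + 3) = (h - 3)*(h + 3)*(h - 1)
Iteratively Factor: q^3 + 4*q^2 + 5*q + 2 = (q + 2)*(q^2 + 2*q + 1) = (q + 1)*(q + 2)*(q + 1)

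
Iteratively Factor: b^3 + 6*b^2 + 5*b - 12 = (b - 1)*(b^2 + 7*b + 12) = (b - 1)*(b + 3)*(b + 4)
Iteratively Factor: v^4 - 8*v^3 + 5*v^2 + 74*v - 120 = (v - 4)*(v^3 - 4*v^2 - 11*v + 30) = (v - 4)*(v - 2)*(v^2 - 2*v - 15) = (v - 5)*(v - 4)*(v - 2)*(v + 3)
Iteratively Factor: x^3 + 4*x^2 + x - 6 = (x + 2)*(x^2 + 2*x - 3) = (x - 1)*(x + 2)*(x + 3)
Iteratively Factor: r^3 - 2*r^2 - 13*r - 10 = (r + 1)*(r^2 - 3*r - 10) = (r - 5)*(r + 1)*(r + 2)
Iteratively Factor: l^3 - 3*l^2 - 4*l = (l + 1)*(l^2 - 4*l) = l*(l + 1)*(l - 4)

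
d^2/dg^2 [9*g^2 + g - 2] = 18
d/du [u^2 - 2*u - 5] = 2*u - 2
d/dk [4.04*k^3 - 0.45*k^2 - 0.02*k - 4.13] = 12.12*k^2 - 0.9*k - 0.02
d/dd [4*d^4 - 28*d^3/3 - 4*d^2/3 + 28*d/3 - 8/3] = 16*d^3 - 28*d^2 - 8*d/3 + 28/3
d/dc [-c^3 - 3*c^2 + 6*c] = -3*c^2 - 6*c + 6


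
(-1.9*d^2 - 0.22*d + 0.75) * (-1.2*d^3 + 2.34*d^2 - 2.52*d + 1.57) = 2.28*d^5 - 4.182*d^4 + 3.3732*d^3 - 0.6736*d^2 - 2.2354*d + 1.1775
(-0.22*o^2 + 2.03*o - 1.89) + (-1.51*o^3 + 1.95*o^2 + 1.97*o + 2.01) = -1.51*o^3 + 1.73*o^2 + 4.0*o + 0.12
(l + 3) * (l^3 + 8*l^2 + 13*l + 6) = l^4 + 11*l^3 + 37*l^2 + 45*l + 18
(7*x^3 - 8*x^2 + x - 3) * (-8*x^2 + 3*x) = -56*x^5 + 85*x^4 - 32*x^3 + 27*x^2 - 9*x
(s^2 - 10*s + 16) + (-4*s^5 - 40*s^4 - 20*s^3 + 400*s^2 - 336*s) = -4*s^5 - 40*s^4 - 20*s^3 + 401*s^2 - 346*s + 16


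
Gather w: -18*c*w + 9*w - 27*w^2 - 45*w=-27*w^2 + w*(-18*c - 36)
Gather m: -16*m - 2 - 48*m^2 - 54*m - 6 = -48*m^2 - 70*m - 8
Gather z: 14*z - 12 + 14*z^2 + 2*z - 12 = 14*z^2 + 16*z - 24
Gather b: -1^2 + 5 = 4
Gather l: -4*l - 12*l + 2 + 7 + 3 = 12 - 16*l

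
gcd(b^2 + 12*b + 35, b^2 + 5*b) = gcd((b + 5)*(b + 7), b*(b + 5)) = b + 5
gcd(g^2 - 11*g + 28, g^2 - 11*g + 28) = g^2 - 11*g + 28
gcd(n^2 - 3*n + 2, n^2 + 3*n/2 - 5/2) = n - 1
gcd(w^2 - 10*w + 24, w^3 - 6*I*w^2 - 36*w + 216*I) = w - 6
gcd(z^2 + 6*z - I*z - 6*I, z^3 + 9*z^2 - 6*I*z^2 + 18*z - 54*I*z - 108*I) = z + 6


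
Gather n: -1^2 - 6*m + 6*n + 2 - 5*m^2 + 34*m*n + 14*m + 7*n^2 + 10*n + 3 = -5*m^2 + 8*m + 7*n^2 + n*(34*m + 16) + 4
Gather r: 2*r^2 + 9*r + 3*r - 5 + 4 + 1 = 2*r^2 + 12*r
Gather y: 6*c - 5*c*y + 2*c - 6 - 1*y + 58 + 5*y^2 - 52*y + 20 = 8*c + 5*y^2 + y*(-5*c - 53) + 72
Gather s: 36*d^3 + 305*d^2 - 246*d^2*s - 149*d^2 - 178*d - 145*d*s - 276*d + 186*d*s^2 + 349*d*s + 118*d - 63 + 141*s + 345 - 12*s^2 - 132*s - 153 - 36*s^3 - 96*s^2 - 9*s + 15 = 36*d^3 + 156*d^2 - 336*d - 36*s^3 + s^2*(186*d - 108) + s*(-246*d^2 + 204*d) + 144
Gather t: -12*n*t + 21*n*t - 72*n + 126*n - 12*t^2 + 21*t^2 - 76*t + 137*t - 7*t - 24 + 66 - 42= 54*n + 9*t^2 + t*(9*n + 54)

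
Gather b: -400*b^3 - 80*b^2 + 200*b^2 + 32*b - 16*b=-400*b^3 + 120*b^2 + 16*b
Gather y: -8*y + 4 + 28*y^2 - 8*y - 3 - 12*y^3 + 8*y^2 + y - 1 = -12*y^3 + 36*y^2 - 15*y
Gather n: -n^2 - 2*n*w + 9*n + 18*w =-n^2 + n*(9 - 2*w) + 18*w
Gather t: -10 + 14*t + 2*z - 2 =14*t + 2*z - 12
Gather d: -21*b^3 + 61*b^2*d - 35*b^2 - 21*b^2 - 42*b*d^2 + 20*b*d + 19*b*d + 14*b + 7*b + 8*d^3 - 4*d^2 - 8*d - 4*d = -21*b^3 - 56*b^2 + 21*b + 8*d^3 + d^2*(-42*b - 4) + d*(61*b^2 + 39*b - 12)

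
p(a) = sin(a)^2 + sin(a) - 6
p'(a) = 2*sin(a)*cos(a) + cos(a)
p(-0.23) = -6.18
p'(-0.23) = 0.53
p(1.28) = -4.12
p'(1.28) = 0.84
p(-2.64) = -6.25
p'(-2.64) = -0.03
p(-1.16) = -6.08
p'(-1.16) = -0.33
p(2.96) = -5.79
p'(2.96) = -1.34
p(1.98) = -4.24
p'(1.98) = -1.13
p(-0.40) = -6.24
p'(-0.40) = 0.20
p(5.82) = -6.25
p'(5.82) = 0.10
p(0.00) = -6.00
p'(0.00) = 1.00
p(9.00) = -5.42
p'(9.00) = -1.66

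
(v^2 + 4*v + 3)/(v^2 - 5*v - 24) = (v + 1)/(v - 8)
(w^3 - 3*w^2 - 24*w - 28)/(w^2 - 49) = (w^2 + 4*w + 4)/(w + 7)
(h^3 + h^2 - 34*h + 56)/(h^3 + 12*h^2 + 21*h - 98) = (h - 4)/(h + 7)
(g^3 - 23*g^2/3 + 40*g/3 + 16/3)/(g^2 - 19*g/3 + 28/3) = (3*g^2 - 11*g - 4)/(3*g - 7)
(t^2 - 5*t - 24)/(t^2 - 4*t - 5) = (-t^2 + 5*t + 24)/(-t^2 + 4*t + 5)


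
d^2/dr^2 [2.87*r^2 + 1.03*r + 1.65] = 5.74000000000000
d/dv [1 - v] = -1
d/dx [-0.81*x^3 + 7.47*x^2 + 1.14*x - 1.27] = -2.43*x^2 + 14.94*x + 1.14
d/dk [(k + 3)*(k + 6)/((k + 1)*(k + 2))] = 2*(-3*k^2 - 16*k - 18)/(k^4 + 6*k^3 + 13*k^2 + 12*k + 4)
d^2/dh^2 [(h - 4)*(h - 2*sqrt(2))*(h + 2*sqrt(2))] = 6*h - 8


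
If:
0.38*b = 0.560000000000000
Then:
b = 1.47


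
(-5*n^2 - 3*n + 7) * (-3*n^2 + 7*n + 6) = 15*n^4 - 26*n^3 - 72*n^2 + 31*n + 42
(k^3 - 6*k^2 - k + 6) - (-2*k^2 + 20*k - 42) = k^3 - 4*k^2 - 21*k + 48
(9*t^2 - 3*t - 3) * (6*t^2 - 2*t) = 54*t^4 - 36*t^3 - 12*t^2 + 6*t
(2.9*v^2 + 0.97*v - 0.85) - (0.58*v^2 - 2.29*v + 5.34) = 2.32*v^2 + 3.26*v - 6.19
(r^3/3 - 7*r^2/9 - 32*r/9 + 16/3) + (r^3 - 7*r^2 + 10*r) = 4*r^3/3 - 70*r^2/9 + 58*r/9 + 16/3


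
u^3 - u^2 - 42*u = u*(u - 7)*(u + 6)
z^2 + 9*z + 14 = (z + 2)*(z + 7)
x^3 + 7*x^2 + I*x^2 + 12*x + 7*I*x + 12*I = (x + 3)*(x + 4)*(x + I)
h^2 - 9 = (h - 3)*(h + 3)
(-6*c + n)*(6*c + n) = -36*c^2 + n^2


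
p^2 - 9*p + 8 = (p - 8)*(p - 1)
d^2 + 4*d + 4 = (d + 2)^2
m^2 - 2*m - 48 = (m - 8)*(m + 6)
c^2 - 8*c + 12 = (c - 6)*(c - 2)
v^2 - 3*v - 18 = (v - 6)*(v + 3)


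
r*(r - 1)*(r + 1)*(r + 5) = r^4 + 5*r^3 - r^2 - 5*r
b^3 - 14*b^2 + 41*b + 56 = (b - 8)*(b - 7)*(b + 1)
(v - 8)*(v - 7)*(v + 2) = v^3 - 13*v^2 + 26*v + 112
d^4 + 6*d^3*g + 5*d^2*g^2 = d^2*(d + g)*(d + 5*g)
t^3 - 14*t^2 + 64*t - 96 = (t - 6)*(t - 4)^2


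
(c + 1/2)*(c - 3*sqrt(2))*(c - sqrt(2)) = c^3 - 4*sqrt(2)*c^2 + c^2/2 - 2*sqrt(2)*c + 6*c + 3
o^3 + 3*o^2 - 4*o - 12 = (o - 2)*(o + 2)*(o + 3)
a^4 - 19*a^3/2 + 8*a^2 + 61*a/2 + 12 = (a - 8)*(a - 3)*(a + 1/2)*(a + 1)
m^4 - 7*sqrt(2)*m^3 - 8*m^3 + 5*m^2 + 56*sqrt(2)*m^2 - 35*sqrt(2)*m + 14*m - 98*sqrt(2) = (m - 7)*(m - 2)*(m + 1)*(m - 7*sqrt(2))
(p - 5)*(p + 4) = p^2 - p - 20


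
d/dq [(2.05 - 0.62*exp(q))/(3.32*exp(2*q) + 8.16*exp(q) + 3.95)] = (2.0584*exp(2*q) - 13.612*exp(q) - 19.177)*exp(q)/(11.0224*exp(4*q) + 54.1824*exp(3*q) + 92.8136*exp(2*q) + 64.464*exp(q) + 15.6025)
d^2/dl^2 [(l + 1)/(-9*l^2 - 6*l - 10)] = 6*(-12*(l + 1)*(3*l + 1)^2 + (9*l + 5)*(9*l^2 + 6*l + 10))/(9*l^2 + 6*l + 10)^3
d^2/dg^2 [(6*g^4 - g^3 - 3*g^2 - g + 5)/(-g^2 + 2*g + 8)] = 2*(-6*g^6 + 36*g^5 + 72*g^4 - 749*g^3 - 2199*g^2 + 246*g + 116)/(g^6 - 6*g^5 - 12*g^4 + 88*g^3 + 96*g^2 - 384*g - 512)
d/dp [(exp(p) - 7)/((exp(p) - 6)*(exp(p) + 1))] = (-exp(2*p) + 14*exp(p) - 41)*exp(p)/(exp(4*p) - 10*exp(3*p) + 13*exp(2*p) + 60*exp(p) + 36)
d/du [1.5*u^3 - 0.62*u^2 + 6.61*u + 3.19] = 4.5*u^2 - 1.24*u + 6.61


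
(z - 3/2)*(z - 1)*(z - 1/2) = z^3 - 3*z^2 + 11*z/4 - 3/4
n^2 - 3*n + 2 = (n - 2)*(n - 1)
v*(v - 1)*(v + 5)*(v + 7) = v^4 + 11*v^3 + 23*v^2 - 35*v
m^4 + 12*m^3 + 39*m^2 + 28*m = m*(m + 1)*(m + 4)*(m + 7)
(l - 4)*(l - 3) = l^2 - 7*l + 12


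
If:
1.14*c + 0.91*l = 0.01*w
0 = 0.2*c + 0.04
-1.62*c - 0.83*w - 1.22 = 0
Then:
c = -0.20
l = 0.24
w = -1.08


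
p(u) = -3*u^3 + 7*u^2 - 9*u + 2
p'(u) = -9*u^2 + 14*u - 9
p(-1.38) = 35.64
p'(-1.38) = -45.46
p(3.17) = -51.75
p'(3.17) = -55.06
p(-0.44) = 7.57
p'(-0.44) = -16.90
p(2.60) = -26.81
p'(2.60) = -33.44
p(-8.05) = 2093.05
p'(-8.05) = -704.92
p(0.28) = -0.04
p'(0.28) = -5.79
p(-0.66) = 11.85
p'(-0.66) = -22.16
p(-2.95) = 166.48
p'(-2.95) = -128.62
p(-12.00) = 6302.00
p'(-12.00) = -1473.00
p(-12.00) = 6302.00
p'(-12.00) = -1473.00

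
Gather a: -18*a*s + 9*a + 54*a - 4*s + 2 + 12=a*(63 - 18*s) - 4*s + 14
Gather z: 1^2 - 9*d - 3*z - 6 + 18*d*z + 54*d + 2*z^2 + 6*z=45*d + 2*z^2 + z*(18*d + 3) - 5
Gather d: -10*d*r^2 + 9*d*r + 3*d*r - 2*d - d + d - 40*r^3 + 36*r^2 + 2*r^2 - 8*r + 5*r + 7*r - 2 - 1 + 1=d*(-10*r^2 + 12*r - 2) - 40*r^3 + 38*r^2 + 4*r - 2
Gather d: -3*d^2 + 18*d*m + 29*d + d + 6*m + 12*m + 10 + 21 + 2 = -3*d^2 + d*(18*m + 30) + 18*m + 33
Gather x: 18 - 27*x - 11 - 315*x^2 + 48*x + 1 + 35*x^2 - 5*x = -280*x^2 + 16*x + 8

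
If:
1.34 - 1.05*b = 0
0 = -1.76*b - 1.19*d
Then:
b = 1.28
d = -1.89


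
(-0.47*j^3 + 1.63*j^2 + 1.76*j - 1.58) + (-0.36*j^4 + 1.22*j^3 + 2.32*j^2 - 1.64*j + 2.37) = -0.36*j^4 + 0.75*j^3 + 3.95*j^2 + 0.12*j + 0.79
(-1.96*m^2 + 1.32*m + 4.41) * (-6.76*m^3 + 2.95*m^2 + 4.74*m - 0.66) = 13.2496*m^5 - 14.7052*m^4 - 35.208*m^3 + 20.5599*m^2 + 20.0322*m - 2.9106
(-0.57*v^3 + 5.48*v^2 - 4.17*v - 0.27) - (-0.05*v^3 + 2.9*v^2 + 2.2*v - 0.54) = -0.52*v^3 + 2.58*v^2 - 6.37*v + 0.27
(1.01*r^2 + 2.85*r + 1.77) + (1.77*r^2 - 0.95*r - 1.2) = 2.78*r^2 + 1.9*r + 0.57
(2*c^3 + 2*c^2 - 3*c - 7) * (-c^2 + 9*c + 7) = -2*c^5 + 16*c^4 + 35*c^3 - 6*c^2 - 84*c - 49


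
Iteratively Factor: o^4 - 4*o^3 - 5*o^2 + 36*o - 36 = (o - 2)*(o^3 - 2*o^2 - 9*o + 18) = (o - 2)^2*(o^2 - 9) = (o - 2)^2*(o + 3)*(o - 3)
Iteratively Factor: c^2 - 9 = (c + 3)*(c - 3)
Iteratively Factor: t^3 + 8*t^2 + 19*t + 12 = (t + 1)*(t^2 + 7*t + 12) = (t + 1)*(t + 3)*(t + 4)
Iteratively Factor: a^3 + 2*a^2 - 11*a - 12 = (a + 1)*(a^2 + a - 12) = (a + 1)*(a + 4)*(a - 3)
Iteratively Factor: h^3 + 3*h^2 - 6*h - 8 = (h + 1)*(h^2 + 2*h - 8) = (h + 1)*(h + 4)*(h - 2)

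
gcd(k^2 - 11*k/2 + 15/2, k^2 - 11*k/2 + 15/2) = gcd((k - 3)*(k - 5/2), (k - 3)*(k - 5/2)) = k^2 - 11*k/2 + 15/2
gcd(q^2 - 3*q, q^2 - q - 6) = q - 3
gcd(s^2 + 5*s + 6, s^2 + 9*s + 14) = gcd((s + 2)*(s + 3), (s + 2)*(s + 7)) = s + 2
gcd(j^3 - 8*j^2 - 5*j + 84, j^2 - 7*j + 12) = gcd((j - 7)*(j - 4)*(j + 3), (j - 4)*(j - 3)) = j - 4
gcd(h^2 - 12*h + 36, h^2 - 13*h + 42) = h - 6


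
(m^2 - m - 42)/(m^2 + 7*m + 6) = (m - 7)/(m + 1)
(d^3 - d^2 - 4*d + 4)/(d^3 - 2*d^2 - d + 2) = (d + 2)/(d + 1)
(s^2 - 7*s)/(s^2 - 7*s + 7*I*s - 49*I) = s/(s + 7*I)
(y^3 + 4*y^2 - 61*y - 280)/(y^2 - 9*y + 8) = (y^2 + 12*y + 35)/(y - 1)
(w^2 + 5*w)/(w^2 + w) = (w + 5)/(w + 1)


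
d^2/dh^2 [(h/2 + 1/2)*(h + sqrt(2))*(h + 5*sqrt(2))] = 3*h + 1 + 6*sqrt(2)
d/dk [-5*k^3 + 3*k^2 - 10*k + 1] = -15*k^2 + 6*k - 10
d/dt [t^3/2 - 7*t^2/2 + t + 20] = 3*t^2/2 - 7*t + 1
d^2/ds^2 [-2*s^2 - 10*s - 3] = -4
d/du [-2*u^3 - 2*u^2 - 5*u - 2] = -6*u^2 - 4*u - 5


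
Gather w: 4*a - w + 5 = 4*a - w + 5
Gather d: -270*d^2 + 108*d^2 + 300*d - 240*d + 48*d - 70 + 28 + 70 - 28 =-162*d^2 + 108*d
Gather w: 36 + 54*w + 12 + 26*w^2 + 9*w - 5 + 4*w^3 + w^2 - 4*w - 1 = 4*w^3 + 27*w^2 + 59*w + 42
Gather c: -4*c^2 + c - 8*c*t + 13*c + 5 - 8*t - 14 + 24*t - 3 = -4*c^2 + c*(14 - 8*t) + 16*t - 12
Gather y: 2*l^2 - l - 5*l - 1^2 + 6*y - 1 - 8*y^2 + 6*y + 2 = 2*l^2 - 6*l - 8*y^2 + 12*y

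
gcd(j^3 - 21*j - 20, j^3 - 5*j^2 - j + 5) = j^2 - 4*j - 5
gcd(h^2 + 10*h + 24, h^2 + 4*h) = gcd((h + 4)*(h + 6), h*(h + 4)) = h + 4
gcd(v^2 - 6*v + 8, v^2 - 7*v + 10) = v - 2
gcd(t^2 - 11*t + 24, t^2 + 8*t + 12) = 1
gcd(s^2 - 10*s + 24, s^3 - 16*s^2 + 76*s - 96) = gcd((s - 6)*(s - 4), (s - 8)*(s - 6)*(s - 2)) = s - 6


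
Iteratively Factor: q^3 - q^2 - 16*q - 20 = (q - 5)*(q^2 + 4*q + 4) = (q - 5)*(q + 2)*(q + 2)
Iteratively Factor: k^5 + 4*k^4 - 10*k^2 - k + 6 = (k + 3)*(k^4 + k^3 - 3*k^2 - k + 2) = (k + 1)*(k + 3)*(k^3 - 3*k + 2) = (k - 1)*(k + 1)*(k + 3)*(k^2 + k - 2) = (k - 1)*(k + 1)*(k + 2)*(k + 3)*(k - 1)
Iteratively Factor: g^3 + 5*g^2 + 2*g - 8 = (g + 4)*(g^2 + g - 2) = (g + 2)*(g + 4)*(g - 1)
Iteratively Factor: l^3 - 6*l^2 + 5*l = (l)*(l^2 - 6*l + 5) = l*(l - 5)*(l - 1)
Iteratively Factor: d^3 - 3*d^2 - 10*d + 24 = (d - 2)*(d^2 - d - 12) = (d - 4)*(d - 2)*(d + 3)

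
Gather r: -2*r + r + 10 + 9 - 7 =12 - r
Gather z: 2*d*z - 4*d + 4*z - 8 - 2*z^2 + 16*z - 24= -4*d - 2*z^2 + z*(2*d + 20) - 32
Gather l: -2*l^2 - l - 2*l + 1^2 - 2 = -2*l^2 - 3*l - 1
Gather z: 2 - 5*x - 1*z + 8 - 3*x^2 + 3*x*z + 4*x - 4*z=-3*x^2 - x + z*(3*x - 5) + 10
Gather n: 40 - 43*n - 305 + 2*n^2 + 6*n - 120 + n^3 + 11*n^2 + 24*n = n^3 + 13*n^2 - 13*n - 385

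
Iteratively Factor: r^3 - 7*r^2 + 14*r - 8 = (r - 4)*(r^2 - 3*r + 2) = (r - 4)*(r - 2)*(r - 1)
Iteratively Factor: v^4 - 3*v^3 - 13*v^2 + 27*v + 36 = (v - 3)*(v^3 - 13*v - 12) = (v - 3)*(v + 1)*(v^2 - v - 12) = (v - 3)*(v + 1)*(v + 3)*(v - 4)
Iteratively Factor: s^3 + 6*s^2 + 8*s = (s + 4)*(s^2 + 2*s) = s*(s + 4)*(s + 2)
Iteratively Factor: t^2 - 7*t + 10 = (t - 2)*(t - 5)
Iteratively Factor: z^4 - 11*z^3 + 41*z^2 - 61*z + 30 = (z - 5)*(z^3 - 6*z^2 + 11*z - 6) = (z - 5)*(z - 1)*(z^2 - 5*z + 6) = (z - 5)*(z - 2)*(z - 1)*(z - 3)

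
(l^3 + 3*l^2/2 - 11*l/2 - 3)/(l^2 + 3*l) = l - 3/2 - 1/l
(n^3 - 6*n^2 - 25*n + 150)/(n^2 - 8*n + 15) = (n^2 - n - 30)/(n - 3)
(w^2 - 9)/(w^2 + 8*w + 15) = (w - 3)/(w + 5)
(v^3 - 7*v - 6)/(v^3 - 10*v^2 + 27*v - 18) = (v^2 + 3*v + 2)/(v^2 - 7*v + 6)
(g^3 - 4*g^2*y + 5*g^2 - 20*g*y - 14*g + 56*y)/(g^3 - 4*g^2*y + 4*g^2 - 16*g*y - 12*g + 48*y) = (g + 7)/(g + 6)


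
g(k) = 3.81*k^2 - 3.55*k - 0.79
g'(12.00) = 87.89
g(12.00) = 505.25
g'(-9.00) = -72.13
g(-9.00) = 339.77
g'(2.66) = 16.72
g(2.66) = 16.73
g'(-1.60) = -15.74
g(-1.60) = 14.64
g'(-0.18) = -4.92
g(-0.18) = -0.03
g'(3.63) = 24.11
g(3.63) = 36.53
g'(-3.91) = -33.34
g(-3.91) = 71.34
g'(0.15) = -2.41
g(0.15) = -1.24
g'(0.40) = -0.50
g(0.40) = -1.60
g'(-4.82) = -40.28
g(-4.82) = 104.84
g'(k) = 7.62*k - 3.55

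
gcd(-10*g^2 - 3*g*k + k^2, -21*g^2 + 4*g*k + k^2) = 1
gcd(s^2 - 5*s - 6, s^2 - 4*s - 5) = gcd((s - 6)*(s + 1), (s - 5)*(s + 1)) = s + 1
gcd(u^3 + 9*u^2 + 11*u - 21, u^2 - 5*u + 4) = u - 1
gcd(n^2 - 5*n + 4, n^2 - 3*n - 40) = 1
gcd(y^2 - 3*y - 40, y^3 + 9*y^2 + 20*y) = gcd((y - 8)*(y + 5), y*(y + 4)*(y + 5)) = y + 5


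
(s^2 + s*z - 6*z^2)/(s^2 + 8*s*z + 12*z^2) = (s^2 + s*z - 6*z^2)/(s^2 + 8*s*z + 12*z^2)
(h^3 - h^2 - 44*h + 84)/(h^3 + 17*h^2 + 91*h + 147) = (h^2 - 8*h + 12)/(h^2 + 10*h + 21)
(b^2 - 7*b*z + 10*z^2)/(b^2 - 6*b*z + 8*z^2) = (-b + 5*z)/(-b + 4*z)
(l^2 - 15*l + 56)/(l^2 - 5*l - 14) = (l - 8)/(l + 2)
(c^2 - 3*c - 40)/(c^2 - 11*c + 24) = (c + 5)/(c - 3)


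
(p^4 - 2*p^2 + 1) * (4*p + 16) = 4*p^5 + 16*p^4 - 8*p^3 - 32*p^2 + 4*p + 16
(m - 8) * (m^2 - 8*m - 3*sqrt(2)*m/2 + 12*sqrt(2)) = m^3 - 16*m^2 - 3*sqrt(2)*m^2/2 + 24*sqrt(2)*m + 64*m - 96*sqrt(2)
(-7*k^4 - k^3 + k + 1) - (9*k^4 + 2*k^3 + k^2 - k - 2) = -16*k^4 - 3*k^3 - k^2 + 2*k + 3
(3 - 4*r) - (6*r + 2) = 1 - 10*r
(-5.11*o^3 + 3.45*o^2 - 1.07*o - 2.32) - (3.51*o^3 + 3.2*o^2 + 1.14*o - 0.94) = -8.62*o^3 + 0.25*o^2 - 2.21*o - 1.38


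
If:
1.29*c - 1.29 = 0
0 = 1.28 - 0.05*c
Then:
No Solution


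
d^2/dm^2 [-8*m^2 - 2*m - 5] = -16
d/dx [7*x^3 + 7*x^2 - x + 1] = 21*x^2 + 14*x - 1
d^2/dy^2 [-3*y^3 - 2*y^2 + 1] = -18*y - 4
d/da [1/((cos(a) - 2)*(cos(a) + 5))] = (2*cos(a) + 3)*sin(a)/((cos(a) - 2)^2*(cos(a) + 5)^2)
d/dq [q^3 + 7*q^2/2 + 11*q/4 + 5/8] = 3*q^2 + 7*q + 11/4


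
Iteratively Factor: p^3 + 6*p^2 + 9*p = (p + 3)*(p^2 + 3*p) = p*(p + 3)*(p + 3)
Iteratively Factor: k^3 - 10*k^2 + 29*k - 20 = (k - 1)*(k^2 - 9*k + 20) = (k - 5)*(k - 1)*(k - 4)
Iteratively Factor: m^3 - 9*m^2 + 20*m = (m - 5)*(m^2 - 4*m) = (m - 5)*(m - 4)*(m)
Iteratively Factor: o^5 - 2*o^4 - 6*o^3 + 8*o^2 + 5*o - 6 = (o - 1)*(o^4 - o^3 - 7*o^2 + o + 6) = (o - 3)*(o - 1)*(o^3 + 2*o^2 - o - 2) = (o - 3)*(o - 1)^2*(o^2 + 3*o + 2) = (o - 3)*(o - 1)^2*(o + 2)*(o + 1)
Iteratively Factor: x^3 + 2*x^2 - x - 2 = (x - 1)*(x^2 + 3*x + 2) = (x - 1)*(x + 2)*(x + 1)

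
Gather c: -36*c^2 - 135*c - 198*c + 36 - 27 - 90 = -36*c^2 - 333*c - 81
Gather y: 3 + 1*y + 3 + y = 2*y + 6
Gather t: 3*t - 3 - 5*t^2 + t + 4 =-5*t^2 + 4*t + 1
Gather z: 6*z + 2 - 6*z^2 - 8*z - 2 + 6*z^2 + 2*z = 0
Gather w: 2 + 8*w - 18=8*w - 16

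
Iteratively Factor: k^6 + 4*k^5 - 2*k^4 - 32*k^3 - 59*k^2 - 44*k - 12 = (k + 2)*(k^5 + 2*k^4 - 6*k^3 - 20*k^2 - 19*k - 6) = (k + 2)^2*(k^4 - 6*k^2 - 8*k - 3) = (k + 1)*(k + 2)^2*(k^3 - k^2 - 5*k - 3) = (k + 1)^2*(k + 2)^2*(k^2 - 2*k - 3) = (k - 3)*(k + 1)^2*(k + 2)^2*(k + 1)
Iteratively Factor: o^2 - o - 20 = (o + 4)*(o - 5)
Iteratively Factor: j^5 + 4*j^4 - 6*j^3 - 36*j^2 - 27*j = (j + 3)*(j^4 + j^3 - 9*j^2 - 9*j) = j*(j + 3)*(j^3 + j^2 - 9*j - 9) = j*(j - 3)*(j + 3)*(j^2 + 4*j + 3) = j*(j - 3)*(j + 3)^2*(j + 1)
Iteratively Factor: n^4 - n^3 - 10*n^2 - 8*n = (n - 4)*(n^3 + 3*n^2 + 2*n) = (n - 4)*(n + 2)*(n^2 + n) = n*(n - 4)*(n + 2)*(n + 1)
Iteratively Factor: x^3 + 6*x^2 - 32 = (x - 2)*(x^2 + 8*x + 16) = (x - 2)*(x + 4)*(x + 4)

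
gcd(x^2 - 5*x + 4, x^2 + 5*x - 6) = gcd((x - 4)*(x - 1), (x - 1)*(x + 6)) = x - 1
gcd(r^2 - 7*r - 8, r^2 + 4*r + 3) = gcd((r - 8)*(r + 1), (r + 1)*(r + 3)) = r + 1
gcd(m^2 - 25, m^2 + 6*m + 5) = m + 5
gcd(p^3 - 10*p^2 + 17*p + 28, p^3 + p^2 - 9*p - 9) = p + 1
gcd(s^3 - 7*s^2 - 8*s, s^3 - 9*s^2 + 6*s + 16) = s^2 - 7*s - 8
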